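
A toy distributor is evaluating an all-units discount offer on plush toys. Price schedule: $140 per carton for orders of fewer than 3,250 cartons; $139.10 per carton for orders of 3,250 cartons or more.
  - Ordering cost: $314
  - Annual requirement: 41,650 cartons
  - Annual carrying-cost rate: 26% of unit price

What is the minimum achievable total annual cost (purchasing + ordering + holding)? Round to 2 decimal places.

$5,856,308.78

H₁ = 26%×$140 = $36.4000;  H₂ = 26%×$139.10 = $36.1660
EOQ₁ = √(2×41,650×314/36.4000) = 847.69  (< 3,250, feasible at tier 1)
EOQ₂ = √(2×41,650×314/36.1660) = 850.43  (< 3,250 → use Q = 3,250 at tier-2 price)
TC(tier 1 (EOQ₁), Q≈847.7) = $5,861,855.89
TC(tier 2, Q≈3,250.0) = $5,856,308.78
Minimum at tier 2: $5,856,308.78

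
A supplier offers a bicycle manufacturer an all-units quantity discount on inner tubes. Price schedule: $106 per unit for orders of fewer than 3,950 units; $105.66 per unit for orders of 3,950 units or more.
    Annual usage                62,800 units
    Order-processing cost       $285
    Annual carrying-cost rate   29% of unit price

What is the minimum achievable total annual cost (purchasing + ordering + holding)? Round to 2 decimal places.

$6,689,971.81

H₁ = 29%×$106 = $30.7400;  H₂ = 29%×$105.66 = $30.6414
EOQ₁ = √(2×62,800×285/30.7400) = 1,079.11  (< 3,950, feasible at tier 1)
EOQ₂ = √(2×62,800×285/30.6414) = 1,080.84  (< 3,950 → use Q = 3,950 at tier-2 price)
TC(tier 1 (EOQ₁), Q≈1,079.1) = $6,689,971.81
TC(tier 2, Q≈3,950.0) = $6,700,495.90
Minimum at tier 1 (EOQ₁): $6,689,971.81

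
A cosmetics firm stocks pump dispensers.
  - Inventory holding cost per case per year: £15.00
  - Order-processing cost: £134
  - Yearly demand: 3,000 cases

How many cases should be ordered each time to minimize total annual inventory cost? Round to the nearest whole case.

Optimal lot size Q* = (2 × 3,000 × £134 / £15)^½ ≈ 231.52

232 cases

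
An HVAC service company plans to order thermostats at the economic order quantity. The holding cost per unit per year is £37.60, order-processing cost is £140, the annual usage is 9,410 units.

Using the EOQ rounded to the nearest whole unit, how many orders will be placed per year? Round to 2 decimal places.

35.51 orders per year

Q* = √(2·D·S / H) = √(2·9,410·140 / 37.6) = √70,074.5 ≈ 264.72 → Q = 265
N = D/Q = 9,410/265 ≈ 35.509 orders/yr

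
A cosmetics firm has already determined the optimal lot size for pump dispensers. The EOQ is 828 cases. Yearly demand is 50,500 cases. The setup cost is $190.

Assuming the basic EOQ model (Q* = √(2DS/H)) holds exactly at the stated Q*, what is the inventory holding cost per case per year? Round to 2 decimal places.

Since Q* = (2DS/H)^½, squaring gives Q*²·H = 2DS.
H = 2DS / Q² = 2 × 50,500 × 190 / 828² = 27.9907

$27.99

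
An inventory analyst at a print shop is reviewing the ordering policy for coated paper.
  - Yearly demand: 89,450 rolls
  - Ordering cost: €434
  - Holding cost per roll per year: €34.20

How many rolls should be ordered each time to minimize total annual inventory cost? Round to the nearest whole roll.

2DS/H = 2·89,450·434/34.2 = 2,270,251.46
EOQ = √2,270,251.46 ≈ 1,506.74

1,507 rolls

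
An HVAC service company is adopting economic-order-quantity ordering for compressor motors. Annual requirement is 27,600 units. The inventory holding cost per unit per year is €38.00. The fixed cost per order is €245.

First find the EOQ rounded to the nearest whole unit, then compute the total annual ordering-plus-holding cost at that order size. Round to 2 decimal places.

Optimal lot size Q* = (2 × 27,600 × €245 / €38)^½ ≈ 596.57 → Q = 597 units
Annual ordering cost = (D/Q)·S = (27,600/597) × 245 = €11,326.63
Annual holding cost  = (Q/2)·H = (597/2) × 38 = €11,343.00
Total = €11,326.63 + €11,343.00 = €22,669.63

€22,669.63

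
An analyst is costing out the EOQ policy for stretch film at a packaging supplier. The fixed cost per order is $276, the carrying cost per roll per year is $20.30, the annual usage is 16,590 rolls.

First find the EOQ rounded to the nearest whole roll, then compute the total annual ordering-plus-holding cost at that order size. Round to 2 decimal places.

$13,634.55

EOQ = √(2DS/H) = √(2 × 16,590 × 276 / 20.3)
    = √(451,117.24) ≈ 671.65 → Q = 672 rolls
Annual ordering cost = (D/Q)·S = (16,590/672) × 276 = $6,813.75
Annual holding cost  = (Q/2)·H = (672/2) × 20.3 = $6,820.80
Total = $6,813.75 + $6,820.80 = $13,634.55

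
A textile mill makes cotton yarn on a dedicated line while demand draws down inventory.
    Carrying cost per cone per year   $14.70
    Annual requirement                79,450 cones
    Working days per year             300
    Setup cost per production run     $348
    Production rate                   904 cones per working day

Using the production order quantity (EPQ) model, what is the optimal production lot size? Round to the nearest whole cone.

d = 79,450/300 = 264.8333 cones/day;  effective holding cost H(1 − d/p) = 14.7·(1 − 264.8333/904) = 10.39353
Q* = √(2DS / H_eff) = √(2·79,450·348 / 10.39353) ≈ 2,306.59

2,307 cones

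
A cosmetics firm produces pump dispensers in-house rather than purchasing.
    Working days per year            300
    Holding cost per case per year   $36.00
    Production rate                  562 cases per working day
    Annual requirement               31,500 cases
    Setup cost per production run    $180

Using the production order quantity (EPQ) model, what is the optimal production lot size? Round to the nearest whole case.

622 cases

d = 31,500/300 = 105.0000 cases/day;  effective holding cost H(1 − d/p) = 36·(1 − 105.0000/562) = 29.27402
Q* = √(2DS / H_eff) = √(2·31,500·180 / 29.27402) ≈ 622.39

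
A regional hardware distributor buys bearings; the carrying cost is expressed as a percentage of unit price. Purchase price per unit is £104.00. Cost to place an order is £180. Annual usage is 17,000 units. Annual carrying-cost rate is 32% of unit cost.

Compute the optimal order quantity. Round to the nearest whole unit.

Carrying cost H = £104 × 32% = £33.2800/unit/yr
EOQ = √(2DS/H) = √(2 × 17,000 × 180 / 33.28)
    = √(183,894.23) ≈ 428.83

429 units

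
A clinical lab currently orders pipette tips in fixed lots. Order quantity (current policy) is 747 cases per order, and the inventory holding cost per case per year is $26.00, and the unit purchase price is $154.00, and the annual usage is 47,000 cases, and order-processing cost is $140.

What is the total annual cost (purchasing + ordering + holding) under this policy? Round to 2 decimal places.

$7,256,519.57

Orders/yr = 47,000/747 = 62.918; ordering cost = 62.918 × $140 = $8,808.57
Average inventory = 747/2 = 373.5; holding cost = 373.5 × $26 = $9,711.00
Purchase cost = D·C = 47,000 × 154 = $7,238,000.00
Total = $8,808.57 + $9,711.00 + $7,238,000.00 = $7,256,519.57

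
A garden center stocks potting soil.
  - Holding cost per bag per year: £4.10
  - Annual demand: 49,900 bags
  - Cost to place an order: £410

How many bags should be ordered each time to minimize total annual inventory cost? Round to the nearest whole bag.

Optimal lot size Q* = (2 × 49,900 × £410 / £4.1)^½ ≈ 3,159.11

3,159 bags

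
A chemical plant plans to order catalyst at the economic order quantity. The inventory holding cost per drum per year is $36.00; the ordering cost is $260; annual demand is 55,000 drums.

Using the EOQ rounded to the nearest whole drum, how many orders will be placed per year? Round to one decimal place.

EOQ = √(2DS/H) = √(2 × 55,000 × 260 / 36)
    = √(794,444.44) ≈ 891.32 → Q = 891
N = D/Q = 55,000/891 ≈ 61.728 orders/yr

61.7 orders per year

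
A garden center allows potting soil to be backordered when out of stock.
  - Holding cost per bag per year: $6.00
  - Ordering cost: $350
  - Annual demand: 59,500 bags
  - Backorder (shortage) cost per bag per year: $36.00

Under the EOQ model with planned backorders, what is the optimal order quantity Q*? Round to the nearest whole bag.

Basic EOQ = √(2·59,500·350/6) = 2,634.704
Backorder adjustment √((H+b)/b) = √((6+36)/36) = 1.0801
Q* = 2,634.704 × 1.0801 ≈ 2,845.81

2,846 bags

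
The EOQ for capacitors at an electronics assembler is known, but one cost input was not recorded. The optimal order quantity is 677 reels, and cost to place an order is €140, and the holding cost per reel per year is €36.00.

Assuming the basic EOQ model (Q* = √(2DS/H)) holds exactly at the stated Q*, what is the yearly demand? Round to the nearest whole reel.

From Q* = √(2DS/H) ⇒ Q*² = 2DS/H.
D = Q²H / (2S) = 677² × 36 / (2 × 140) = 58,928.01

58,928 reels per year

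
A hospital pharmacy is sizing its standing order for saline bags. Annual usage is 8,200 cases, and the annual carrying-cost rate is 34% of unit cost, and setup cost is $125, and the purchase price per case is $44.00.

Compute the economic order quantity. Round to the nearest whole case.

370 cases

H = i·C = 0.34 × $44 = $14.9600 per case-year
Q* = √(2·D·S / H) = √(2·8,200·125 / 14.96) = √137,032.1 ≈ 370.18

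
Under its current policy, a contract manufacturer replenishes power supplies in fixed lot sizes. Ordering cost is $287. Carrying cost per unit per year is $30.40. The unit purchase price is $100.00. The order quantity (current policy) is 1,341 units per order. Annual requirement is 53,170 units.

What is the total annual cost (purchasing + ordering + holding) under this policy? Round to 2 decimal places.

$5,348,762.61

Annual ordering cost = (D/Q)·S = (53,170/1,341) × 287 = $11,379.41
Annual holding cost  = (Q/2)·H = (1,341/2) × 30.4 = $20,383.20
Purchase cost = D·C = 53,170 × 100 = $5,317,000.00
Total = $11,379.41 + $20,383.20 + $5,317,000.00 = $5,348,762.61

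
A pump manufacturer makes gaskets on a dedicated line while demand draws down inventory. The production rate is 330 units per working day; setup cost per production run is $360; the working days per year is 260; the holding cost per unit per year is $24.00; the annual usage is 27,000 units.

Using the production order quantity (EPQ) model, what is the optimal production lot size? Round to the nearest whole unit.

1,087 units

d = 27,000/260 = 103.8462 units/day;  effective holding cost H(1 − d/p) = 24·(1 − 103.8462/330) = 16.44755
Q* = √(2DS / H_eff) = √(2·27,000·360 / 16.44755) ≈ 1,087.17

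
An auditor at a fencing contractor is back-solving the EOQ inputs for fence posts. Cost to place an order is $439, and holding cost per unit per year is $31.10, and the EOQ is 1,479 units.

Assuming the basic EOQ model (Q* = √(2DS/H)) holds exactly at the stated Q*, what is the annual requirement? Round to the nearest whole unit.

77,482 units per year

From Q* = √(2DS/H) ⇒ Q*² = 2DS/H.
D = Q²H / (2S) = 1,479² × 31.1 / (2 × 439) = 77,482.25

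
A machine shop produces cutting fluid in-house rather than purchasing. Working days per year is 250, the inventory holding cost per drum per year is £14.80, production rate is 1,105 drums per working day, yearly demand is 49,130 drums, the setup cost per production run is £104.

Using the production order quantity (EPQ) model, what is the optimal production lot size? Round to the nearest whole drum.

916 drums

Daily demand d = 49,130/250 = 196.520; p = 1105; 1 − d/p = 0.82215
EPQ = √(2DS / (H(1 − d/p)))
    = √(2 × 49,130 × 104 / (14.8 × 0.82215)) ≈ 916.43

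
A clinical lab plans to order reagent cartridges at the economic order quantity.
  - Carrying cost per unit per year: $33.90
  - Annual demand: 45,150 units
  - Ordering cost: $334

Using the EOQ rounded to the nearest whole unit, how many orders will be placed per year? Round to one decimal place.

47.9 orders per year

EOQ = √(2DS/H) = √(2 × 45,150 × 334 / 33.9)
    = √(889,681.42) ≈ 943.23 → Q = 943
Orders per year = D/Q = 45,150 / 943 = 47.879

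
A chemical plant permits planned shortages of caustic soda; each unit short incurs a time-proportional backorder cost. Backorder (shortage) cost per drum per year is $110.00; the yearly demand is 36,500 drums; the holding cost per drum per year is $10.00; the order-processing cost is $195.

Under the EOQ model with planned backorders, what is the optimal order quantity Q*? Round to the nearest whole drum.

1,246 drums

Basic EOQ = √(2·36,500·195/10) = 1,193.105
Backorder adjustment √((H+b)/b) = √((10+110)/110) = 1.0445
Q* = 1,193.105 × 1.0445 ≈ 1,246.16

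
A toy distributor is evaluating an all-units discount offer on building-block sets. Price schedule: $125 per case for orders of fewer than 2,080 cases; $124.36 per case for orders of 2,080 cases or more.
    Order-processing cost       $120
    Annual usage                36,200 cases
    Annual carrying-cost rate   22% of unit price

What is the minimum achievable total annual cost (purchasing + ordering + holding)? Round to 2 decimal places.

H₁ = 22%×$125 = $27.5000;  H₂ = 22%×$124.36 = $27.3592
EOQ₁ = √(2×36,200×120/27.5000) = 562.07  (< 2,080, feasible at tier 1)
EOQ₂ = √(2×36,200×120/27.3592) = 563.52  (< 2,080 → use Q = 2,080 at tier-2 price)
TC(tier 1 (EOQ₁), Q≈562.1) = $4,540,457.04
TC(tier 2, Q≈2,080.0) = $4,532,374.03
Minimum at tier 2: $4,532,374.03

$4,532,374.03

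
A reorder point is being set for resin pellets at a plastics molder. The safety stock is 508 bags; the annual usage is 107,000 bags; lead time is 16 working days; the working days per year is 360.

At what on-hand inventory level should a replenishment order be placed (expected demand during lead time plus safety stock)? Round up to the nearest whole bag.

Daily demand d = 107,000 / 360 = 297.222 bags/day
Demand during lead time = 297.222 × 16 = 4,755.56
Reorder point = 4,755.56 + 508 = 5,263.56 → round up

5,264 bags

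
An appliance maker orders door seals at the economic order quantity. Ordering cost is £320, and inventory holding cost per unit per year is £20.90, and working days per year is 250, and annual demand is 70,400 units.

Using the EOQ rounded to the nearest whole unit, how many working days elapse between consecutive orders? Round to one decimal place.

5.2 days

Optimal lot size Q* = (2 × 70,400 × £320 / £20.9)^½ ≈ 1,468.26 → Q = 1,468 units
T = Q/D × 250 days = 1,468/70,400 × 250 = 5.213 days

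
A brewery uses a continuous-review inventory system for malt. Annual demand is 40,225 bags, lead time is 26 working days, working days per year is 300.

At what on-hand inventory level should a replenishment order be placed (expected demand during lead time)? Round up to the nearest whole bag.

3,487 bags

Daily demand d = 40,225 / 300 = 134.083 bags/day
Demand during lead time = 134.083 × 26 = 3,486.17
Reorder point = 3,486.17 → round up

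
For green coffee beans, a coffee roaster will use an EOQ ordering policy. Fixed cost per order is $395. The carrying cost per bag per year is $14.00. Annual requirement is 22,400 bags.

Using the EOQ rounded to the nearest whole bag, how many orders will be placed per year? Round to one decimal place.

19.9 orders per year

Q* = √(2·D·S / H) = √(2·22,400·395 / 14) = √1,264,000.0 ≈ 1,124.28 → Q = 1,124
N = D/Q = 22,400/1,124 ≈ 19.929 orders/yr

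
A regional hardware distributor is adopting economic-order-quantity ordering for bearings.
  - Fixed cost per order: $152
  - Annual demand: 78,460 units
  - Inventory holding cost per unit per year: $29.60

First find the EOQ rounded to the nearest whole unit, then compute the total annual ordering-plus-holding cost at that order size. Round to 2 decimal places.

Optimal lot size Q* = (2 × 78,460 × $152 / $29.6)^½ ≈ 897.67 → Q = 898 units
Annual ordering cost = (D/Q)·S = (78,460/898) × 152 = $13,280.53
Annual holding cost  = (Q/2)·H = (898/2) × 29.6 = $13,290.40
Total = $13,280.53 + $13,290.40 = $26,570.93

$26,570.93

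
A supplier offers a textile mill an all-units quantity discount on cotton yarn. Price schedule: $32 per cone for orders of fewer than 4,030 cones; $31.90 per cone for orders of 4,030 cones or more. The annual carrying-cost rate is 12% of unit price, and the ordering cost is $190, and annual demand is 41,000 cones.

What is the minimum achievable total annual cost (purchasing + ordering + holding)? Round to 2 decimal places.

$1,317,546.42

H₁ = 12%×$32 = $3.8400;  H₂ = 12%×$31.90 = $3.8280
EOQ₁ = √(2×41,000×190/3.8400) = 2,014.27  (< 4,030, feasible at tier 1)
EOQ₂ = √(2×41,000×190/3.8280) = 2,017.43  (< 4,030 → use Q = 4,030 at tier-2 price)
TC(tier 1 (EOQ₁), Q≈2,014.3) = $1,319,734.80
TC(tier 2, Q≈4,030.0) = $1,317,546.42
Minimum at tier 2: $1,317,546.42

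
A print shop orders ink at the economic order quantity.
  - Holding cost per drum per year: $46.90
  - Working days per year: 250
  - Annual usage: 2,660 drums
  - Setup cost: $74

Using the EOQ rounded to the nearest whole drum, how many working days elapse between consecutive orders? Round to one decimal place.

2DS/H = 2·2,660·74/46.9 = 8,394.03
EOQ = √8,394.03 ≈ 91.62 → Q = 92 drums
Days between orders = 250 / (D/Q) = 250 / 28.913 ≈ 8.647

8.6 days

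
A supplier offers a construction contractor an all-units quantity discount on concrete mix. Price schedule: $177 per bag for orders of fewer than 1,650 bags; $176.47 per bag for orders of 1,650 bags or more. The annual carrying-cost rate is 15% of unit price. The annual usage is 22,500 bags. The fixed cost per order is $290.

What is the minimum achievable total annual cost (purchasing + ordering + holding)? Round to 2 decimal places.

$3,996,367.71

H₁ = 15%×$177 = $26.5500;  H₂ = 15%×$176.47 = $26.4705
EOQ₁ = √(2×22,500×290/26.5500) = 701.09  (< 1,650, feasible at tier 1)
EOQ₂ = √(2×22,500×290/26.4705) = 702.14  (< 1,650 → use Q = 1,650 at tier-2 price)
TC(tier 1 (EOQ₁), Q≈701.1) = $4,001,113.91
TC(tier 2, Q≈1,650.0) = $3,996,367.71
Minimum at tier 2: $3,996,367.71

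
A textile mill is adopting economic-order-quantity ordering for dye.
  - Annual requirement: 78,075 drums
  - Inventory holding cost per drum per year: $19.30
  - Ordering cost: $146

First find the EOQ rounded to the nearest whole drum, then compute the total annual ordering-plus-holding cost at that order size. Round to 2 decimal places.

$20,976.16

EOQ = √(2DS/H) = √(2 × 78,075 × 146 / 19.3)
    = √(1,181,238.34) ≈ 1,086.85 → Q = 1,087 drums
Orders/yr = 78,075/1,087 = 71.826; ordering cost = 71.826 × $146 = $10,486.61
Average inventory = 1,087/2 = 543.5; holding cost = 543.5 × $19.3 = $10,489.55
Total = $10,486.61 + $10,489.55 = $20,976.16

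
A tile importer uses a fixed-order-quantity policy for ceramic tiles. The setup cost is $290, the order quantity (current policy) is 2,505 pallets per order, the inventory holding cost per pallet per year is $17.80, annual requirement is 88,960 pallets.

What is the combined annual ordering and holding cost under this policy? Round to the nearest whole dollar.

Orders/yr = 88,960/2,505 = 35.513; ordering cost = 35.513 × $290 = $10,298.76
Average inventory = 2,505/2 = 1252.5; holding cost = 1252.5 × $17.8 = $22,294.50
Total = $10,298.76 + $22,294.50 = $32,593.26

$32,593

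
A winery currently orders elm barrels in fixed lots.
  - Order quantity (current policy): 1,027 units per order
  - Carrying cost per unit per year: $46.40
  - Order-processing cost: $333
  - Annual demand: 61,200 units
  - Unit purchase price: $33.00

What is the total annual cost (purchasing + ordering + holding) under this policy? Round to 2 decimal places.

$2,063,270.22

Annual ordering cost = (D/Q)·S = (61,200/1,027) × 333 = $19,843.82
Annual holding cost  = (Q/2)·H = (1,027/2) × 46.4 = $23,826.40
Purchase cost = D·C = 61,200 × 33 = $2,019,600.00
Total = $19,843.82 + $23,826.40 + $2,019,600.00 = $2,063,270.22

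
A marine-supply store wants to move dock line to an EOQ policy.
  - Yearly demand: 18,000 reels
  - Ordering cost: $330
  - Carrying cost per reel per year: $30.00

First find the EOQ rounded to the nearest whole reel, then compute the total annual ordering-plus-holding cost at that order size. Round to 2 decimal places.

$18,878.56

Optimal lot size Q* = (2 × 18,000 × $330 / $30)^½ ≈ 629.29 → Q = 629 reels
Annual ordering cost = (D/Q)·S = (18,000/629) × 330 = $9,443.56
Annual holding cost  = (Q/2)·H = (629/2) × 30 = $9,435.00
Total = $9,443.56 + $9,435.00 = $18,878.56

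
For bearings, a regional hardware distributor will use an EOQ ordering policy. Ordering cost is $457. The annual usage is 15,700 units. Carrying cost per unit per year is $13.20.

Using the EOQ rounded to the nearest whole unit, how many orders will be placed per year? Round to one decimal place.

Q* = √(2·D·S / H) = √(2·15,700·457 / 13.2) = √1,087,106.1 ≈ 1,042.64 → Q = 1,043
N = D/Q = 15,700/1,043 ≈ 15.053 orders/yr

15.1 orders per year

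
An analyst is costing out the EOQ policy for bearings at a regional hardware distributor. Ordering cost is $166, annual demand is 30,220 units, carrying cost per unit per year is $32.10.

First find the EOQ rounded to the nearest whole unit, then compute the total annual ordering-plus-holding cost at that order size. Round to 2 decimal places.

EOQ = √(2DS/H) = √(2 × 30,220 × 166 / 32.1)
    = √(312,555.76) ≈ 559.07 → Q = 559 units
Annual ordering cost = (D/Q)·S = (30,220/559) × 166 = $8,974.10
Annual holding cost  = (Q/2)·H = (559/2) × 32.1 = $8,971.95
Total = $8,974.10 + $8,971.95 = $17,946.05

$17,946.05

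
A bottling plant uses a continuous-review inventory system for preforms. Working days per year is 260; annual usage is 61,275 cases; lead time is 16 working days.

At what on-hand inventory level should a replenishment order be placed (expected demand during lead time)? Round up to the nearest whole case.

Daily demand d = 61,275 / 260 = 235.673 cases/day
Demand during lead time = 235.673 × 16 = 3,770.77
Reorder point = 3,770.77 → round up

3,771 cases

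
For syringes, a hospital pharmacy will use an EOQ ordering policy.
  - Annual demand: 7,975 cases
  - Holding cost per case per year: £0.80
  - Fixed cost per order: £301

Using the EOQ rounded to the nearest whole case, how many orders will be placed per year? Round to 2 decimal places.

3.26 orders per year

Q* = √(2·D·S / H) = √(2·7,975·301 / 0.8) = √6,001,187.5 ≈ 2,449.73 → Q = 2,450
Orders per year = D/Q = 7,975 / 2,450 = 3.255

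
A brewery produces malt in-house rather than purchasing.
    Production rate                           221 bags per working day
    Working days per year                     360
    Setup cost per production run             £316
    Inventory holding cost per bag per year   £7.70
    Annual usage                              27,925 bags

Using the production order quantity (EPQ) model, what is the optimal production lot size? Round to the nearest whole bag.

Daily demand d = 27,925/360 = 77.569; p = 221; 1 − d/p = 0.64901
EPQ = √(2DS / (H(1 − d/p)))
    = √(2 × 27,925 × 316 / (7.7 × 0.64901)) ≈ 1,879.25

1,879 bags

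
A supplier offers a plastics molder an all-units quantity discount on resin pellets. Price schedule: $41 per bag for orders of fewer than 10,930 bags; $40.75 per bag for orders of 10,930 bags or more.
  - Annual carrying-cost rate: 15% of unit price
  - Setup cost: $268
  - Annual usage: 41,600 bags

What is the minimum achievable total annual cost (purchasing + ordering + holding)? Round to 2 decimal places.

$1,717,310.26

H₁ = 15%×$41 = $6.1500;  H₂ = 15%×$40.75 = $6.1125
EOQ₁ = √(2×41,600×268/6.1500) = 1,904.11  (< 10,930, feasible at tier 1)
EOQ₂ = √(2×41,600×268/6.1125) = 1,909.94  (< 10,930 → use Q = 10,930 at tier-2 price)
TC(tier 1 (EOQ₁), Q≈1,904.1) = $1,717,310.26
TC(tier 2, Q≈10,930.0) = $1,729,624.83
Minimum at tier 1 (EOQ₁): $1,717,310.26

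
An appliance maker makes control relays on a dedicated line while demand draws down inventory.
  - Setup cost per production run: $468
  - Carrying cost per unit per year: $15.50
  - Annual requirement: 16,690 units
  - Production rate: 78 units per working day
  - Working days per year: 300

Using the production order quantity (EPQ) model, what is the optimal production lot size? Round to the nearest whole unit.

1,875 units

Daily demand d = 16,690/300 = 55.633; p = 78; 1 − d/p = 0.28675
EPQ = √(2DS / (H(1 − d/p)))
    = √(2 × 16,690 × 468 / (15.5 × 0.28675)) ≈ 1,874.77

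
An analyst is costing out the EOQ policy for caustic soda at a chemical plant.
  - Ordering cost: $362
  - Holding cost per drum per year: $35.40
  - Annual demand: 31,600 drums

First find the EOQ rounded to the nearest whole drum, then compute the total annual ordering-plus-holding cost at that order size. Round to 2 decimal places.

$28,458.66

2DS/H = 2·31,600·362/35.4 = 646,282.49
EOQ = √646,282.49 ≈ 803.92 → Q = 804 drums
Annual ordering cost = (D/Q)·S = (31,600/804) × 362 = $14,227.86
Annual holding cost  = (Q/2)·H = (804/2) × 35.4 = $14,230.80
Total = $14,227.86 + $14,230.80 = $28,458.66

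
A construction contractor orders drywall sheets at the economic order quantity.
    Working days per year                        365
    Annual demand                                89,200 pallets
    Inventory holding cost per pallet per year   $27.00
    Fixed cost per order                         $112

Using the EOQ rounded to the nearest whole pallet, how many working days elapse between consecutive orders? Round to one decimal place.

Q* = √(2·D·S / H) = √(2·89,200·112 / 27) = √740,029.6 ≈ 860.25 → Q = 860 pallets
Cycle time = (working days × Q)/D = (365 × 860) / 89,200 = 3.519 days

3.5 days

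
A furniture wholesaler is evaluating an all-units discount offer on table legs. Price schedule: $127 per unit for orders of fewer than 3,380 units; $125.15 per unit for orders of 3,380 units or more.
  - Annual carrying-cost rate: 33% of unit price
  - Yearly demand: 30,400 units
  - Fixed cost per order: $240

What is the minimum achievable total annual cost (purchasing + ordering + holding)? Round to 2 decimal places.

$3,876,514.73

H₁ = 33%×$127 = $41.9100;  H₂ = 33%×$125.15 = $41.2995
EOQ₁ = √(2×30,400×240/41.9100) = 590.06  (< 3,380, feasible at tier 1)
EOQ₂ = √(2×30,400×240/41.2995) = 594.41  (< 3,380 → use Q = 3,380 at tier-2 price)
TC(tier 1 (EOQ₁), Q≈590.1) = $3,885,529.55
TC(tier 2, Q≈3,380.0) = $3,876,514.73
Minimum at tier 2: $3,876,514.73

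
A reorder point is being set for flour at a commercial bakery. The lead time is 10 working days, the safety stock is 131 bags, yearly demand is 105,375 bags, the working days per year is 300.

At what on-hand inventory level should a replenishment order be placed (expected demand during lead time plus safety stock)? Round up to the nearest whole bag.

3,644 bags

Daily demand d = 105,375 / 300 = 351.250 bags/day
Demand during lead time = 351.250 × 10 = 3,512.50
Reorder point = 3,512.50 + 131 = 3,643.50 → round up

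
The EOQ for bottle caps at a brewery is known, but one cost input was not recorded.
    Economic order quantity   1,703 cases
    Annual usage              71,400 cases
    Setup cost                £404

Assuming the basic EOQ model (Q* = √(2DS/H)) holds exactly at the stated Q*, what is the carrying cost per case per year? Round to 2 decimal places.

£19.89

Since Q* = (2DS/H)^½, squaring gives Q*²·H = 2DS.
H = 2DS / Q² = 2 × 71,400 × 404 / 1,703² = 19.8921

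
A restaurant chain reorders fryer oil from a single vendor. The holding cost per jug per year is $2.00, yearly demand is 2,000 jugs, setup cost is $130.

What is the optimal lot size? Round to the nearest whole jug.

510 jugs

Optimal lot size Q* = (2 × 2,000 × $130 / $2)^½ ≈ 509.90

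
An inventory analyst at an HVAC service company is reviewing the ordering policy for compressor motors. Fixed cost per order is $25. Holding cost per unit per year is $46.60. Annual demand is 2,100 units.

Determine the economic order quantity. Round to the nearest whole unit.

Optimal lot size Q* = (2 × 2,100 × $25 / $46.6)^½ ≈ 47.47

47 units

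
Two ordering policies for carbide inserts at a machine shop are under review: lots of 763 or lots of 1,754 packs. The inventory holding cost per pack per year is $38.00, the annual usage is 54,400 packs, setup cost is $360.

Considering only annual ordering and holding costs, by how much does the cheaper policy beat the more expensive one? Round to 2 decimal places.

For each Q, cost = (D/Q)·S + (Q/2)·H.
TC(763) = (54,400/763)×360 + (763/2)×38 = $40,164.10
TC(1,754) = (54,400/1,754)×360 + (1,754/2)×38 = $44,491.34
|ΔTC| = |$40,164.10 − $44,491.34| = $4,327.23

$4,327.23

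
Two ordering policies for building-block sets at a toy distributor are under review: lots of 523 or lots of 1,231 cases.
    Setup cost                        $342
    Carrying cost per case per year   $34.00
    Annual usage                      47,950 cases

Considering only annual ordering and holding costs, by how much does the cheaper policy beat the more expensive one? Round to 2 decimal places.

TC(Q) = (D/Q)S + (Q/2)H
TC(523) = (47,950/523)×342 + (523/2)×34 = $40,246.45
TC(1,231) = (47,950/1,231)×342 + (1,231/2)×34 = $34,248.61
|ΔTC| = |$40,246.45 − $34,248.61| = $5,997.84

$5,997.84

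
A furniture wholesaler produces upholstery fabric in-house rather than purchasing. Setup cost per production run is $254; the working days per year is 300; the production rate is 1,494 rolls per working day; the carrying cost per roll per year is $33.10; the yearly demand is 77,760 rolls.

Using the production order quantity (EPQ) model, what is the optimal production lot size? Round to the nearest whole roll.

d = 77,760/300 = 259.2000 rolls/day;  effective holding cost H(1 − d/p) = 33.1·(1 − 259.2000/1494) = 27.35735
Q* = √(2DS / H_eff) = √(2·77,760·254 / 27.35735) ≈ 1,201.64

1,202 rolls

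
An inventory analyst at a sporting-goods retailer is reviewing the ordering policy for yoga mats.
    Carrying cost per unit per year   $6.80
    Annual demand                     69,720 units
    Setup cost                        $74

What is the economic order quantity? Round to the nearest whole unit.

1,232 units

Q* = √(2·D·S / H) = √(2·69,720·74 / 6.8) = √1,517,435.3 ≈ 1,231.84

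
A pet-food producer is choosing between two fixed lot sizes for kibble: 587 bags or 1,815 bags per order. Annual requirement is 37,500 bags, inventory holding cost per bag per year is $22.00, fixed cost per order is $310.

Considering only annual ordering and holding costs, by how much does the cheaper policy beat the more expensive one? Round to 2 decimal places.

$108.87

Annual cost at Q: ordering D·S/Q plus holding Q·H/2.
TC(587) = (37,500/587)×310 + (587/2)×22 = $26,261.09
TC(1,815) = (37,500/1,815)×310 + (1,815/2)×22 = $26,369.96
|ΔTC| = |$26,261.09 − $26,369.96| = $108.87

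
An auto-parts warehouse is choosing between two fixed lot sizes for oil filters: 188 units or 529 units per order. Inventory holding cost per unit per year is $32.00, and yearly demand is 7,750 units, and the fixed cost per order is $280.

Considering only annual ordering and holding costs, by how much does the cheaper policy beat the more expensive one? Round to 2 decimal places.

For each Q, cost = (D/Q)·S + (Q/2)·H.
TC(188) = (7,750/188)×280 + (188/2)×32 = $14,550.55
TC(529) = (7,750/529)×280 + (529/2)×32 = $12,566.08
Lots of 529 are cheaper by $1,984.47.

$1,984.47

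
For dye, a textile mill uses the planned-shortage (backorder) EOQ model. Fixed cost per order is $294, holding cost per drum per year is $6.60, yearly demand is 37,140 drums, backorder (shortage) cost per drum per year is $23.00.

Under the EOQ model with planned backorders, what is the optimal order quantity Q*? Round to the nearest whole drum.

2,064 drums

Q* = √(2DS/H) · √((H + b)/b)
   = √(2 × 37,140 × 294 / 6.6) · √((6.6 + 23) / 23)
   = 1,819.021 × 1.1344 ≈ 2,063.57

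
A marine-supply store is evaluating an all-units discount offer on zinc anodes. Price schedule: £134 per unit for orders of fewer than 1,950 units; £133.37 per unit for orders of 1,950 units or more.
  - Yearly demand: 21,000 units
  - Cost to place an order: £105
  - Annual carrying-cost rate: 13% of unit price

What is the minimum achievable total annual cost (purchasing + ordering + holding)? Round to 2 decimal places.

H₁ = 13%×£134 = £17.4200;  H₂ = 13%×£133.37 = £17.3381
EOQ₁ = √(2×21,000×105/17.4200) = 503.15  (< 1,950, feasible at tier 1)
EOQ₂ = √(2×21,000×105/17.3381) = 504.33  (< 1,950 → use Q = 1,950 at tier-2 price)
TC(tier 1 (EOQ₁), Q≈503.1) = £2,822,764.83
TC(tier 2, Q≈1,950.0) = £2,818,805.42
Minimum at tier 2: £2,818,805.42

£2,818,805.42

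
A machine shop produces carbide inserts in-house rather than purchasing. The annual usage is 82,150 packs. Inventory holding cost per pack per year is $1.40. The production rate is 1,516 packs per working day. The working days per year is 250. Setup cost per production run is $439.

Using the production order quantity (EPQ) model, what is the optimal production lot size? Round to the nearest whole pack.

8,110 packs

Daily demand d = 82,150/250 = 328.600; p = 1516; 1 − d/p = 0.78325
EPQ = √(2DS / (H(1 − d/p)))
    = √(2 × 82,150 × 439 / (1.4 × 0.78325)) ≈ 8,110.32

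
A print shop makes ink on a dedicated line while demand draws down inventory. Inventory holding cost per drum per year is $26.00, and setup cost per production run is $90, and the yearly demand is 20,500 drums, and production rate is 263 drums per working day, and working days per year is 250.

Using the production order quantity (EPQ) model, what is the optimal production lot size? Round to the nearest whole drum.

454 drums

Daily demand d = 20,500/250 = 82.000; p = 263; 1 − d/p = 0.68821
EPQ = √(2DS / (H(1 − d/p)))
    = √(2 × 20,500 × 90 / (26 × 0.68821)) ≈ 454.11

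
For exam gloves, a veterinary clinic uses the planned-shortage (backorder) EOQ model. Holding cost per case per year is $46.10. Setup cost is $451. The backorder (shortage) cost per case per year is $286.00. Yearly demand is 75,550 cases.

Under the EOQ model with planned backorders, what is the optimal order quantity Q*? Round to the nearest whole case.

1,310 cases

Q* = √(2DS/H) · √((H + b)/b)
   = √(2 × 75,550 × 451 / 46.1) · √((46.1 + 286) / 286)
   = 1,215.822 × 1.0776 ≈ 1,310.15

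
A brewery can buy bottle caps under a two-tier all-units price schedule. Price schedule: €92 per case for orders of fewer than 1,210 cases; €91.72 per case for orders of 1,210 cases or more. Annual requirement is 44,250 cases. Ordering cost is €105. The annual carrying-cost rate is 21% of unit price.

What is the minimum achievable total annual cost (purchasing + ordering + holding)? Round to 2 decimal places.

H₁ = 21%×€92 = €19.3200;  H₂ = 21%×€91.72 = €19.2612
EOQ₁ = √(2×44,250×105/19.3200) = 693.53  (< 1,210, feasible at tier 1)
EOQ₂ = √(2×44,250×105/19.2612) = 694.58  (< 1,210 → use Q = 1,210 at tier-2 price)
TC(tier 1 (EOQ₁), Q≈693.5) = €4,084,398.92
TC(tier 2, Q≈1,210.0) = €4,074,102.90
Minimum at tier 2: €4,074,102.90

€4,074,102.90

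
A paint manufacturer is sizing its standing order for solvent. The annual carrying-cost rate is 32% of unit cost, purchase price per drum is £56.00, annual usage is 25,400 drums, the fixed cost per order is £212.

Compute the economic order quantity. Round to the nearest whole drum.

Holding cost per drum per year: H = 32% × £56 = £17.9200
EOQ = √(2DS/H) = √(2 × 25,400 × 212 / 17.92)
    = √(600,982.14) ≈ 775.23

775 drums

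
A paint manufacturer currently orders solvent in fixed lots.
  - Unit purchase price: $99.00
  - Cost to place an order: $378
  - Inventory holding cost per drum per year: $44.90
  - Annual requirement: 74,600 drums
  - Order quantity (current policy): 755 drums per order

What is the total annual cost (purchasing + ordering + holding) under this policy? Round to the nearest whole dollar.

Ordering: D/Q × S = 74,600/755 × $378 = $37,349.40
Holding:  Q/2 × H = 755/2 × $44.9 = $16,949.75
Purchase cost = D·C = 74,600 × 99 = $7,385,400.00
Total = $37,349.40 + $16,949.75 + $7,385,400.00 = $7,439,699.15

$7,439,699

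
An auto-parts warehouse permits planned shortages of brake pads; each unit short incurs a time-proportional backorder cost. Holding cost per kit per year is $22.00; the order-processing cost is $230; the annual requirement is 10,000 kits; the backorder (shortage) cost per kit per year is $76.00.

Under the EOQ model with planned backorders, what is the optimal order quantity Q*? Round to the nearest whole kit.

Q* = √(2DS/H) · √((H + b)/b)
   = √(2 × 10,000 × 230 / 22) · √((22 + 76) / 76)
   = 457.265 × 1.1355 ≈ 519.25

519 kits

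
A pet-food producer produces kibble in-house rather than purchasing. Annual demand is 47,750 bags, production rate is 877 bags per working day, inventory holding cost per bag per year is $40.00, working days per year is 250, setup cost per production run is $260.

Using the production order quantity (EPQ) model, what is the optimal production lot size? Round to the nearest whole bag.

891 bags

Daily demand d = 47,750/250 = 191.000; p = 877; 1 − d/p = 0.78221
EPQ = √(2DS / (H(1 − d/p)))
    = √(2 × 47,750 × 260 / (40 × 0.78221)) ≈ 890.83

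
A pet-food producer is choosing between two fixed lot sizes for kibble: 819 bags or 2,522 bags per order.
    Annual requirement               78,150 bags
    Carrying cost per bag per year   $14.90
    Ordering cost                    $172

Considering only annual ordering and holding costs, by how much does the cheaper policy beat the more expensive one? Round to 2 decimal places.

For each Q, cost = (D/Q)·S + (Q/2)·H.
TC(819) = (78,150/819)×172 + (819/2)×14.9 = $22,514.00
TC(2,522) = (78,150/2,522)×172 + (2,522/2)×14.9 = $24,118.72
Cheaper: Q = 819.  Difference = $1,604.71

$1,604.71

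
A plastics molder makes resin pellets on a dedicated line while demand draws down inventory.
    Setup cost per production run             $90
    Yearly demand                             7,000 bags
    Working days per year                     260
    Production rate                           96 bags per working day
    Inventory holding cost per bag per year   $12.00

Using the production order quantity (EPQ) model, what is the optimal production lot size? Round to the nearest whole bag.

382 bags

Daily demand d = 7,000/260 = 26.923; p = 96; 1 − d/p = 0.71955
EPQ = √(2DS / (H(1 − d/p)))
    = √(2 × 7,000 × 90 / (12 × 0.71955)) ≈ 382.00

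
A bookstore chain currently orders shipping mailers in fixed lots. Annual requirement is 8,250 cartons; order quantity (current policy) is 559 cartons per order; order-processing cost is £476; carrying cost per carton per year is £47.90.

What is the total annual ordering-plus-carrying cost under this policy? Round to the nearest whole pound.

Ordering: D/Q × S = 8,250/559 × £476 = £7,025.04
Holding:  Q/2 × H = 559/2 × £47.9 = £13,388.05
Total = £7,025.04 + £13,388.05 = £20,413.09

£20,413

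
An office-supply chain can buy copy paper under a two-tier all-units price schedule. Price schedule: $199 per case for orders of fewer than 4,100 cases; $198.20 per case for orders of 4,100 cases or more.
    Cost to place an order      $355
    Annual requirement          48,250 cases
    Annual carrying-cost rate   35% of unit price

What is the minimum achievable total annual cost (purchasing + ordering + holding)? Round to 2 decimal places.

H₁ = 35%×$199 = $69.6500;  H₂ = 35%×$198.20 = $69.3700
EOQ₁ = √(2×48,250×355/69.6500) = 701.32  (< 4,100, feasible at tier 1)
EOQ₂ = √(2×48,250×355/69.3700) = 702.74  (< 4,100 → use Q = 4,100 at tier-2 price)
TC(tier 1 (EOQ₁), Q≈701.3) = $9,650,597.06
TC(tier 2, Q≈4,100.0) = $9,709,536.24
Minimum at tier 1 (EOQ₁): $9,650,597.06

$9,650,597.06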